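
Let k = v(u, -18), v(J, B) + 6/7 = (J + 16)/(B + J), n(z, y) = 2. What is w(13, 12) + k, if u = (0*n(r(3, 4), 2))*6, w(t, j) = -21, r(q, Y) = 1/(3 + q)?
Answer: -1433/63 ≈ -22.746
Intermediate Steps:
u = 0 (u = (0*2)*6 = 0*6 = 0)
v(J, B) = -6/7 + (16 + J)/(B + J) (v(J, B) = -6/7 + (J + 16)/(B + J) = -6/7 + (16 + J)/(B + J))
k = -110/63 (k = (112 + 0 - 6*(-18))/(7*(-18 + 0)) = (⅐)*(112 + 0 + 108)/(-18) = (⅐)*(-1/18)*220 = -110/63 ≈ -1.7460)
w(13, 12) + k = -21 - 110/63 = -1433/63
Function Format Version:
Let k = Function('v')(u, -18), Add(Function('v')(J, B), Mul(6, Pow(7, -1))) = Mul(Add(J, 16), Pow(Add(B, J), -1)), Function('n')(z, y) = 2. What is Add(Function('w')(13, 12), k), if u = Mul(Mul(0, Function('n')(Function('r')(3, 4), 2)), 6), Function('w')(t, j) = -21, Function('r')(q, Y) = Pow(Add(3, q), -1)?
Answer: Rational(-1433, 63) ≈ -22.746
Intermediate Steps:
u = 0 (u = Mul(Mul(0, 2), 6) = Mul(0, 6) = 0)
Function('v')(J, B) = Add(Rational(-6, 7), Mul(Pow(Add(B, J), -1), Add(16, J))) (Function('v')(J, B) = Add(Rational(-6, 7), Mul(Add(J, 16), Pow(Add(B, J), -1))) = Add(Rational(-6, 7), Mul(Add(16, J), Pow(Add(B, J), -1))) = Add(Rational(-6, 7), Mul(Pow(Add(B, J), -1), Add(16, J))))
k = Rational(-110, 63) (k = Mul(Rational(1, 7), Pow(Add(-18, 0), -1), Add(112, 0, Mul(-6, -18))) = Mul(Rational(1, 7), Pow(-18, -1), Add(112, 0, 108)) = Mul(Rational(1, 7), Rational(-1, 18), 220) = Rational(-110, 63) ≈ -1.7460)
Add(Function('w')(13, 12), k) = Add(-21, Rational(-110, 63)) = Rational(-1433, 63)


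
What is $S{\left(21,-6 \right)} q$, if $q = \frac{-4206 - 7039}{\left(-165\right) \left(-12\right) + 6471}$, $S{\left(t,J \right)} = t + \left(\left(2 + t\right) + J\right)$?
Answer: $- \frac{427310}{8451} \approx -50.563$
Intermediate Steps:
$S{\left(t,J \right)} = 2 + J + 2 t$ ($S{\left(t,J \right)} = t + \left(2 + J + t\right) = 2 + J + 2 t$)
$q = - \frac{11245}{8451}$ ($q = - \frac{11245}{1980 + 6471} = - \frac{11245}{8451} \approx -1.3306$)
$S{\left(21,-6 \right)} q = \left(2 - 6 + 2 \cdot 21\right) \left(- \frac{11245}{8451}\right) = \left(2 - 6 + 42\right) \left(- \frac{11245}{8451}\right) = 38 \left(- \frac{11245}{8451}\right) = - \frac{427310}{8451}$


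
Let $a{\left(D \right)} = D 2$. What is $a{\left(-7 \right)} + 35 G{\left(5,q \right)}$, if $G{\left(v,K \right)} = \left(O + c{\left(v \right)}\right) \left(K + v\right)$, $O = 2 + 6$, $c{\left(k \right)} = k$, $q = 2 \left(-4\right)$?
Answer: $-1379$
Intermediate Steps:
$q = -8$
$a{\left(D \right)} = 2 D$
$O = 8$
$G{\left(v,K \right)} = \left(8 + v\right) \left(K + v\right)$
$a{\left(-7 \right)} + 35 G{\left(5,q \right)} = 2 \left(-7\right) + 35 \left(5^{2} + 8 \left(-8\right) + 8 \cdot 5 - 40\right) = -14 + 35 \left(25 - 64 + 40 - 40\right) = -14 + 35 \left(-39\right) = -14 - 1365 = -1379$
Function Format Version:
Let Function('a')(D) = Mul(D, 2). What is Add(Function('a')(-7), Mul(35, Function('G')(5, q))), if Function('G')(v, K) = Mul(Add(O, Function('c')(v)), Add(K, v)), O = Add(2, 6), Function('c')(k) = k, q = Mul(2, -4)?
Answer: -1379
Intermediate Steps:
q = -8
Function('a')(D) = Mul(2, D)
O = 8
Function('G')(v, K) = Mul(Add(8, v), Add(K, v))
Add(Function('a')(-7), Mul(35, Function('G')(5, q))) = Add(Mul(2, -7), Mul(35, Add(Pow(5, 2), Mul(8, -8), Mul(8, 5), Mul(-8, 5)))) = Add(-14, Mul(35, Add(25, -64, 40, -40))) = Add(-14, Mul(35, -39)) = Add(-14, -1365) = -1379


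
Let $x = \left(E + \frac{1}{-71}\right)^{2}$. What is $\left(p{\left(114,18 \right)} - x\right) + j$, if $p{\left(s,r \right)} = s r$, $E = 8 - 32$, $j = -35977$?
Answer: $- \frac{173922950}{5041} \approx -34502.0$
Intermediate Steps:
$E = -24$ ($E = 8 - 32 = -24$)
$p{\left(s,r \right)} = r s$
$x = \frac{2907025}{5041}$ ($x = \left(-24 + \frac{1}{-71}\right)^{2} = \left(-24 - \frac{1}{71}\right)^{2} = \left(- \frac{1705}{71}\right)^{2} = \frac{2907025}{5041} \approx 576.68$)
$\left(p{\left(114,18 \right)} - x\right) + j = \left(18 \cdot 114 - \frac{2907025}{5041}\right) - 35977 = \left(2052 - \frac{2907025}{5041}\right) - 35977 = \frac{7437107}{5041} - 35977 = - \frac{173922950}{5041}$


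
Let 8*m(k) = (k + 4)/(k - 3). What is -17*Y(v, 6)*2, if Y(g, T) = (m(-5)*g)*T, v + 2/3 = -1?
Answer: 85/16 ≈ 5.3125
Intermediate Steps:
v = -5/3 (v = -2/3 - 1 = -5/3 ≈ -1.6667)
m(k) = (4 + k)/(8*(-3 + k)) (m(k) = ((k + 4)/(k - 3))/8 = ((4 + k)/(-3 + k))/8 = (4 + k)/(8*(-3 + k)))
Y(g, T) = T*g/64 (Y(g, T) = (((4 - 5)/(8*(-3 - 5)))*g)*T = (((1/8)*(-1)/(-8))*g)*T = (((1/8)*(-1/8)*(-1))*g)*T = (g/64)*T = T*g/64)
-17*Y(v, 6)*2 = -17*6*(-5)/(64*3)*2 = -17*(-5/32)*2 = (85/32)*2 = 85/16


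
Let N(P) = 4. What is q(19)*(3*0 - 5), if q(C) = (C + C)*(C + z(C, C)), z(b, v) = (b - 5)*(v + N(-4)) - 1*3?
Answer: -64220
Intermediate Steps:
z(b, v) = -3 + (-5 + b)*(4 + v) (z(b, v) = (b - 5)*(v + 4) - 1*3 = (-5 + b)*(4 + v) - 3 = -3 + (-5 + b)*(4 + v))
q(C) = 2*C*(-23 + C²) (q(C) = (C + C)*(C + (-23 - 5*C + 4*C + C*C)) = (2*C)*(C + (-23 - 5*C + 4*C + C²)) = (2*C)*(C + (-23 + C² - C)) = (2*C)*(-23 + C²) = 2*C*(-23 + C²))
q(19)*(3*0 - 5) = (2*19*(-23 + 19²))*(3*0 - 5) = (2*19*(-23 + 361))*(0 - 5) = (2*19*338)*(-5) = 12844*(-5) = -64220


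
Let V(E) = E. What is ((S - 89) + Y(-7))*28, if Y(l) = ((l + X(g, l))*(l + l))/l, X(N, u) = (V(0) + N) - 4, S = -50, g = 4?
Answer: -4284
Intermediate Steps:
X(N, u) = -4 + N (X(N, u) = (0 + N) - 4 = N - 4 = -4 + N)
Y(l) = 2*l (Y(l) = ((l + (-4 + 4))*(l + l))/l = ((l + 0)*(2*l))/l = (l*(2*l))/l = (2*l²)/l = 2*l)
((S - 89) + Y(-7))*28 = ((-50 - 89) + 2*(-7))*28 = (-139 - 14)*28 = -153*28 = -4284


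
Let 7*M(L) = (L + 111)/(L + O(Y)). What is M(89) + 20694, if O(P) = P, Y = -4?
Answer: 2462626/119 ≈ 20694.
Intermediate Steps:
M(L) = (111 + L)/(7*(-4 + L)) (M(L) = ((L + 111)/(L - 4))/7 = ((111 + L)/(-4 + L))/7 = (111 + L)/(7*(-4 + L)))
M(89) + 20694 = (111 + 89)/(7*(-4 + 89)) + 20694 = (⅐)*200/85 + 20694 = (⅐)*(1/85)*200 + 20694 = 40/119 + 20694 = 2462626/119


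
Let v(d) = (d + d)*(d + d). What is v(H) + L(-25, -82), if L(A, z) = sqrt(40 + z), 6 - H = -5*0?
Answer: 144 + I*sqrt(42) ≈ 144.0 + 6.4807*I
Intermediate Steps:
H = 6 (H = 6 - (-5)*0 = 6 - 1*0 = 6 + 0 = 6)
v(d) = 4*d**2 (v(d) = (2*d)*(2*d) = 4*d**2)
v(H) + L(-25, -82) = 4*6**2 + sqrt(40 - 82) = 4*36 + sqrt(-42) = 144 + I*sqrt(42)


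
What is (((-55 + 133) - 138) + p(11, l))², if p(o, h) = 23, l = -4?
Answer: 1369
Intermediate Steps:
(((-55 + 133) - 138) + p(11, l))² = (((-55 + 133) - 138) + 23)² = ((78 - 138) + 23)² = (-60 + 23)² = (-37)² = 1369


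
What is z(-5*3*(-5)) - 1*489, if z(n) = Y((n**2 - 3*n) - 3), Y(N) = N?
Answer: 4908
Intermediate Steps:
z(n) = -3 + n**2 - 3*n (z(n) = (n**2 - 3*n) - 3 = -3 + n**2 - 3*n)
z(-5*3*(-5)) - 1*489 = (-3 + (-5*3*(-5))**2 - 3*(-5*3)*(-5)) - 1*489 = (-3 + (-15*(-5))**2 - (-45)*(-5)) - 489 = (-3 + 75**2 - 3*75) - 489 = (-3 + 5625 - 225) - 489 = 5397 - 489 = 4908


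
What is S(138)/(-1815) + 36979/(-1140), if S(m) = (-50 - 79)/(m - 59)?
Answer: -353472457/10897260 ≈ -32.437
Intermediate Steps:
S(m) = -129/(-59 + m)
S(138)/(-1815) + 36979/(-1140) = -129/(-59 + 138)/(-1815) + 36979/(-1140) = -129/79*(-1/1815) + 36979*(-1/1140) = -129*1/79*(-1/1815) - 36979/1140 = -129/79*(-1/1815) - 36979/1140 = 43/47795 - 36979/1140 = -353472457/10897260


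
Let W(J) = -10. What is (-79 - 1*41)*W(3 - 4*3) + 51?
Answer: 1251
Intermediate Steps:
(-79 - 1*41)*W(3 - 4*3) + 51 = (-79 - 1*41)*(-10) + 51 = (-79 - 41)*(-10) + 51 = -120*(-10) + 51 = 1200 + 51 = 1251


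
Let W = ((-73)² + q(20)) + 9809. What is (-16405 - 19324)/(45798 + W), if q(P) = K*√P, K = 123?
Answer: -181431862/309407793 + 1464889*√5/618815586 ≈ -0.58109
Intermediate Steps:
q(P) = 123*√P
W = 15138 + 246*√5 (W = ((-73)² + 123*√20) + 9809 = (5329 + 123*(2*√5)) + 9809 = (5329 + 246*√5) + 9809 = 15138 + 246*√5 ≈ 15688.)
(-16405 - 19324)/(45798 + W) = (-16405 - 19324)/(45798 + (15138 + 246*√5)) = -35729/(60936 + 246*√5)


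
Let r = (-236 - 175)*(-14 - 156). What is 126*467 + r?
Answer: 128712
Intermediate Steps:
r = 69870 (r = -411*(-170) = 69870)
126*467 + r = 126*467 + 69870 = 58842 + 69870 = 128712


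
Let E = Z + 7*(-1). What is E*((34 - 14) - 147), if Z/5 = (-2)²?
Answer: -1651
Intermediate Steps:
Z = 20 (Z = 5*(-2)² = 5*4 = 20)
E = 13 (E = 20 + 7*(-1) = 20 - 7 = 13)
E*((34 - 14) - 147) = 13*((34 - 14) - 147) = 13*(20 - 147) = 13*(-127) = -1651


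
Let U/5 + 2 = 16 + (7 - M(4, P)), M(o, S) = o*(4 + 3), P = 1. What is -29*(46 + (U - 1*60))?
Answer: 1421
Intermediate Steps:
M(o, S) = 7*o (M(o, S) = o*7 = 7*o)
U = -35 (U = -10 + 5*(16 + (7 - 7*4)) = -10 + 5*(16 + (7 - 1*28)) = -10 + 5*(16 + (7 - 28)) = -10 + 5*(16 - 21) = -10 + 5*(-5) = -10 - 25 = -35)
-29*(46 + (U - 1*60)) = -29*(46 + (-35 - 1*60)) = -29*(46 + (-35 - 60)) = -29*(46 - 95) = -29*(-49) = 1421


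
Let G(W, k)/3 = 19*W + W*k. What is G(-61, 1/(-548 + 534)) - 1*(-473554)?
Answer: 6581261/14 ≈ 4.7009e+5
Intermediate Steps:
G(W, k) = 57*W + 3*W*k (G(W, k) = 3*(19*W + W*k) = 57*W + 3*W*k)
G(-61, 1/(-548 + 534)) - 1*(-473554) = 3*(-61)*(19 + 1/(-548 + 534)) - 1*(-473554) = 3*(-61)*(19 + 1/(-14)) + 473554 = 3*(-61)*(19 - 1/14) + 473554 = 3*(-61)*(265/14) + 473554 = -48495/14 + 473554 = 6581261/14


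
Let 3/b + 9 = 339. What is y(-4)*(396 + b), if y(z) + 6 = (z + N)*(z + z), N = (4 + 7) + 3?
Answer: -1873123/55 ≈ -34057.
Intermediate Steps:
N = 14 (N = 11 + 3 = 14)
b = 1/110 (b = 3/(-9 + 339) = 3/330 = 3*(1/330) = 1/110 ≈ 0.0090909)
y(z) = -6 + 2*z*(14 + z) (y(z) = -6 + (z + 14)*(z + z) = -6 + (14 + z)*(2*z) = -6 + 2*z*(14 + z))
y(-4)*(396 + b) = (-6 + 2*(-4)² + 28*(-4))*(396 + 1/110) = (-6 + 2*16 - 112)*(43561/110) = (-6 + 32 - 112)*(43561/110) = -86*43561/110 = -1873123/55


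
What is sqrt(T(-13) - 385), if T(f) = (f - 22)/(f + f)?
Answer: 5*I*sqrt(10374)/26 ≈ 19.587*I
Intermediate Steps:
T(f) = (-22 + f)/(2*f) (T(f) = (-22 + f)/((2*f)) = (-22 + f)*(1/(2*f)) = (-22 + f)/(2*f))
sqrt(T(-13) - 385) = sqrt((1/2)*(-22 - 13)/(-13) - 385) = sqrt((1/2)*(-1/13)*(-35) - 385) = sqrt(35/26 - 385) = sqrt(-9975/26) = 5*I*sqrt(10374)/26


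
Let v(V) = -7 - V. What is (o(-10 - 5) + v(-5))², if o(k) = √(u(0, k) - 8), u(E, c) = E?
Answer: 4*(1 - I*√2)² ≈ -4.0 - 11.314*I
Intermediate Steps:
o(k) = 2*I*√2 (o(k) = √(0 - 8) = √(-8) = 2*I*√2)
(o(-10 - 5) + v(-5))² = (2*I*√2 + (-7 - 1*(-5)))² = (2*I*√2 + (-7 + 5))² = (2*I*√2 - 2)² = (-2 + 2*I*√2)²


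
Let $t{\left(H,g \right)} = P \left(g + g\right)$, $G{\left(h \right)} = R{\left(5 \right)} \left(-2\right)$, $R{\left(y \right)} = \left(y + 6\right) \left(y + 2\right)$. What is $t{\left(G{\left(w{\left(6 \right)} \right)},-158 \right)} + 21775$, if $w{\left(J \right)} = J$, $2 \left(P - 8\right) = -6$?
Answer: $20195$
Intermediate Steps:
$P = 5$ ($P = 8 + \frac{1}{2} \left(-6\right) = 8 - 3 = 5$)
$R{\left(y \right)} = \left(2 + y\right) \left(6 + y\right)$ ($R{\left(y \right)} = \left(6 + y\right) \left(2 + y\right) = \left(2 + y\right) \left(6 + y\right)$)
$G{\left(h \right)} = -154$ ($G{\left(h \right)} = \left(12 + 5^{2} + 8 \cdot 5\right) \left(-2\right) = \left(12 + 25 + 40\right) \left(-2\right) = 77 \left(-2\right) = -154$)
$t{\left(H,g \right)} = 10 g$ ($t{\left(H,g \right)} = 5 \left(g + g\right) = 5 \cdot 2 g = 10 g$)
$t{\left(G{\left(w{\left(6 \right)} \right)},-158 \right)} + 21775 = 10 \left(-158\right) + 21775 = -1580 + 21775 = 20195$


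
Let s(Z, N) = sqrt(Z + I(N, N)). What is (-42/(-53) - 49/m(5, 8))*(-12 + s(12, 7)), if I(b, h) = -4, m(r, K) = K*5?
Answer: 2751/530 - 917*sqrt(2)/1060 ≈ 3.9671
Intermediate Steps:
m(r, K) = 5*K
s(Z, N) = sqrt(-4 + Z) (s(Z, N) = sqrt(Z - 4) = sqrt(-4 + Z))
(-42/(-53) - 49/m(5, 8))*(-12 + s(12, 7)) = (-42/(-53) - 49/(5*8))*(-12 + sqrt(-4 + 12)) = (-42*(-1/53) - 49/40)*(-12 + sqrt(8)) = (42/53 - 49*1/40)*(-12 + 2*sqrt(2)) = (42/53 - 49/40)*(-12 + 2*sqrt(2)) = -917*(-12 + 2*sqrt(2))/2120 = 2751/530 - 917*sqrt(2)/1060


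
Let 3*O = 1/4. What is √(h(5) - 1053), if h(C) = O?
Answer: 19*I*√105/6 ≈ 32.449*I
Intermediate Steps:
O = 1/12 (O = (⅓)/4 = (⅓)*(¼) = 1/12 ≈ 0.083333)
h(C) = 1/12
√(h(5) - 1053) = √(1/12 - 1053) = √(-12635/12) = 19*I*√105/6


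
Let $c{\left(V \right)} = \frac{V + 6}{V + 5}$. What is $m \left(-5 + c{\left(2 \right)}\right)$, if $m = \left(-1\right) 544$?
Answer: $\frac{14688}{7} \approx 2098.3$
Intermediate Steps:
$c{\left(V \right)} = \frac{6 + V}{5 + V}$
$m = -544$
$m \left(-5 + c{\left(2 \right)}\right) = - 544 \left(-5 + \frac{6 + 2}{5 + 2}\right) = - 544 \left(-5 + \frac{1}{7} \cdot 8\right) = - 544 \left(-5 + \frac{8}{7}\right) = \left(-544\right) \left(- \frac{27}{7}\right) = \frac{14688}{7}$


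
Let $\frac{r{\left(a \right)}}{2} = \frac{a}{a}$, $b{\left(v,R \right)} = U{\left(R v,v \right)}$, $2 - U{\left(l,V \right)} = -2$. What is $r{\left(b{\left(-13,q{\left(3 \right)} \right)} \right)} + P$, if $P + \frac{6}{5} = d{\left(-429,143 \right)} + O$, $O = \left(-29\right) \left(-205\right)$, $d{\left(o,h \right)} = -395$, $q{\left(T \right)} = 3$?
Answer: $\frac{27754}{5} \approx 5550.8$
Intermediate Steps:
$U{\left(l,V \right)} = 4$ ($U{\left(l,V \right)} = 2 - -2 = 2 + 2 = 4$)
$O = 5945$
$b{\left(v,R \right)} = 4$
$r{\left(a \right)} = 2$ ($r{\left(a \right)} = 2 \frac{a}{a} = 2 \cdot 1 = 2$)
$P = \frac{27744}{5}$ ($P = - \frac{6}{5} + \left(-395 + 5945\right) = - \frac{6}{5} + 5550 = \frac{27744}{5} \approx 5548.8$)
$r{\left(b{\left(-13,q{\left(3 \right)} \right)} \right)} + P = 2 + \frac{27744}{5} = \frac{27754}{5}$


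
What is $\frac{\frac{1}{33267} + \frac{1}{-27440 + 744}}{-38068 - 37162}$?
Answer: $\frac{6571}{66811449441360} \approx 9.8351 \cdot 10^{-11}$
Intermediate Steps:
$\frac{\frac{1}{33267} + \frac{1}{-27440 + 744}}{-38068 - 37162} = \frac{\frac{1}{33267} + \frac{1}{-26696}}{-75230} = \left(\frac{1}{33267} - \frac{1}{26696}\right) \left(- \frac{1}{75230}\right) = \left(- \frac{6571}{888095832}\right) \left(- \frac{1}{75230}\right) = \frac{6571}{66811449441360}$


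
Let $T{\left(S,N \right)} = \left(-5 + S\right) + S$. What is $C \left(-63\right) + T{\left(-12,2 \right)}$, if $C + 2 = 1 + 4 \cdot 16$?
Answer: $-3998$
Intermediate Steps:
$T{\left(S,N \right)} = -5 + 2 S$
$C = 63$ ($C = -2 + \left(1 + 4 \cdot 16\right) = -2 + \left(1 + 64\right) = -2 + 65 = 63$)
$C \left(-63\right) + T{\left(-12,2 \right)} = 63 \left(-63\right) + \left(-5 + 2 \left(-12\right)\right) = -3969 - 29 = -3998$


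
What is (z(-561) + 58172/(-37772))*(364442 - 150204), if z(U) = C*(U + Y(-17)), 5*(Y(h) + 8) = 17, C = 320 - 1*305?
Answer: -17166667061290/9443 ≈ -1.8179e+9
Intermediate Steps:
C = 15 (C = 320 - 305 = 15)
Y(h) = -23/5 (Y(h) = -8 + (⅕)*17 = -8 + 17/5 = -23/5)
z(U) = -69 + 15*U (z(U) = 15*(U - 23/5) = 15*(-23/5 + U) = -69 + 15*U)
(z(-561) + 58172/(-37772))*(364442 - 150204) = ((-69 + 15*(-561)) + 58172/(-37772))*(364442 - 150204) = ((-69 - 8415) + 58172*(-1/37772))*214238 = (-8484 - 14543/9443)*214238 = -80128955/9443*214238 = -17166667061290/9443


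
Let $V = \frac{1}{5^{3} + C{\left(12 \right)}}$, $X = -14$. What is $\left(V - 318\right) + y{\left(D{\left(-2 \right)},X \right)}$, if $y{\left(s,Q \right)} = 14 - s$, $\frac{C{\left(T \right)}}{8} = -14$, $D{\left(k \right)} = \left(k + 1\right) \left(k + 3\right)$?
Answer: $- \frac{3938}{13} \approx -302.92$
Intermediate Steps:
$D{\left(k \right)} = \left(1 + k\right) \left(3 + k\right)$
$C{\left(T \right)} = -112$ ($C{\left(T \right)} = 8 \left(-14\right) = -112$)
$V = \frac{1}{13}$ ($V = \frac{1}{5^{3} - 112} = \frac{1}{125 - 112} = \frac{1}{13} \approx 0.076923$)
$\left(V - 318\right) + y{\left(D{\left(-2 \right)},X \right)} = \left(\frac{1}{13} - 318\right) + \left(14 - \left(3 + \left(-2\right)^{2} + 4 \left(-2\right)\right)\right) = - \frac{4133}{13} + \left(14 - \left(3 + 4 - 8\right)\right) = - \frac{4133}{13} + \left(14 - -1\right) = - \frac{4133}{13} + \left(14 + 1\right) = - \frac{4133}{13} + 15 = - \frac{3938}{13}$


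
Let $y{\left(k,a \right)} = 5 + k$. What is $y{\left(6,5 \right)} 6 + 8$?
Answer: $74$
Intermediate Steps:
$y{\left(6,5 \right)} 6 + 8 = \left(5 + 6\right) 6 + 8 = 11 \cdot 6 + 8 = 66 + 8 = 74$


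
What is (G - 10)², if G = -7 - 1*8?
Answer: 625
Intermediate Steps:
G = -15 (G = -7 - 8 = -15)
(G - 10)² = (-15 - 10)² = (-25)² = 625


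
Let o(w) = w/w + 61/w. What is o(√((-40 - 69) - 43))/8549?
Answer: 1/8549 - 61*I*√38/649724 ≈ 0.00011697 - 0.00057875*I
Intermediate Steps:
o(w) = 1 + 61/w
o(√((-40 - 69) - 43))/8549 = ((61 + √((-40 - 69) - 43))/(√((-40 - 69) - 43)))/8549 = ((61 + √(-109 - 43))/(√(-109 - 43)))*(1/8549) = ((61 + √(-152))/(√(-152)))*(1/8549) = ((61 + 2*I*√38)/((2*I*√38)))*(1/8549) = ((-I*√38/76)*(61 + 2*I*√38))*(1/8549) = -I*√38*(61 + 2*I*√38)/76*(1/8549) = -I*√38*(61 + 2*I*√38)/649724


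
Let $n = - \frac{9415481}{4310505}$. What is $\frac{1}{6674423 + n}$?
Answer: $\frac{4310505}{28770124298134} \approx 1.4983 \cdot 10^{-7}$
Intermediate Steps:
$n = - \frac{9415481}{4310505}$ ($n = \left(-9415481\right) \frac{1}{4310505} = - \frac{9415481}{4310505} \approx -2.1843$)
$\frac{1}{6674423 + n} = \frac{1}{6674423 - \frac{9415481}{4310505}} = \frac{1}{\frac{28770124298134}{4310505}} = \frac{4310505}{28770124298134}$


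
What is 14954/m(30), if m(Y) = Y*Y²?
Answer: 7477/13500 ≈ 0.55385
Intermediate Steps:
m(Y) = Y³
14954/m(30) = 14954/(30³) = 14954/27000 = 14954*(1/27000) = 7477/13500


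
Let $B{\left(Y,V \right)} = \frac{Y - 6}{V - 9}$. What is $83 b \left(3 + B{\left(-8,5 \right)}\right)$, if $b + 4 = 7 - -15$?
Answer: $9711$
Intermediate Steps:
$B{\left(Y,V \right)} = \frac{-6 + Y}{-9 + V}$
$b = 18$ ($b = -4 + \left(7 - -15\right) = -4 + \left(7 + 15\right) = -4 + 22 = 18$)
$83 b \left(3 + B{\left(-8,5 \right)}\right) = 83 \cdot 18 \left(3 + \frac{-6 - 8}{-9 + 5}\right) = 1494 \left(3 + \frac{1}{-4} \left(-14\right)\right) = 1494 \left(3 - - \frac{7}{2}\right) = 1494 \left(3 + \frac{7}{2}\right) = 1494 \cdot \frac{13}{2} = 9711$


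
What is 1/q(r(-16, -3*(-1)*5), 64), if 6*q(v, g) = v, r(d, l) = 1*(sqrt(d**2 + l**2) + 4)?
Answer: -8/155 + 2*sqrt(481)/155 ≈ 0.23138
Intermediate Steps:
r(d, l) = 4 + sqrt(d**2 + l**2) (r(d, l) = 1*(4 + sqrt(d**2 + l**2)) = 4 + sqrt(d**2 + l**2))
q(v, g) = v/6
1/q(r(-16, -3*(-1)*5), 64) = 1/((4 + sqrt((-16)**2 + (-3*(-1)*5)**2))/6) = 1/((4 + sqrt(256 + (3*5)**2))/6) = 1/((4 + sqrt(256 + 15**2))/6) = 1/((4 + sqrt(256 + 225))/6) = 1/((4 + sqrt(481))/6) = 1/(2/3 + sqrt(481)/6)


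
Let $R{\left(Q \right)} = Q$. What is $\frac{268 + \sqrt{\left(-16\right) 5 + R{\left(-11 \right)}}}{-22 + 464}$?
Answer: $\frac{134}{221} + \frac{i \sqrt{91}}{442} \approx 0.60633 + 0.021582 i$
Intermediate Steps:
$\frac{268 + \sqrt{\left(-16\right) 5 + R{\left(-11 \right)}}}{-22 + 464} = \frac{268 + \sqrt{\left(-16\right) 5 - 11}}{-22 + 464} = \frac{268 + \sqrt{-80 - 11}}{442} = \left(268 + \sqrt{-91}\right) \frac{1}{442} = \left(268 + i \sqrt{91}\right) \frac{1}{442} = \frac{134}{221} + \frac{i \sqrt{91}}{442}$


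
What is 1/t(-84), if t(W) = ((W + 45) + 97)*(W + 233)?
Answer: 1/8642 ≈ 0.00011571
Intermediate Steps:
t(W) = (142 + W)*(233 + W) (t(W) = ((45 + W) + 97)*(233 + W) = (142 + W)*(233 + W))
1/t(-84) = 1/(33086 + (-84)² + 375*(-84)) = 1/(33086 + 7056 - 31500) = 1/8642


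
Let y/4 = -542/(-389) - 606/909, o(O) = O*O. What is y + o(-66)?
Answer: 5086844/1167 ≈ 4358.9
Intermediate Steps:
o(O) = O²
y = 3392/1167 (y = 4*(-542/(-389) - 606/909) = 4*(-542*(-1/389) - 606*1/909) = 4*(542/389 - ⅔) = 4*(848/1167) = 3392/1167 ≈ 2.9066)
y + o(-66) = 3392/1167 + (-66)² = 3392/1167 + 4356 = 5086844/1167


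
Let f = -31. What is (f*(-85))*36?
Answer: 94860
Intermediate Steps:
(f*(-85))*36 = -31*(-85)*36 = 2635*36 = 94860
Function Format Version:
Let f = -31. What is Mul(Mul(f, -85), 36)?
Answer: 94860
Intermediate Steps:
Mul(Mul(f, -85), 36) = Mul(Mul(-31, -85), 36) = Mul(2635, 36) = 94860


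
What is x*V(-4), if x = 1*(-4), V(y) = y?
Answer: 16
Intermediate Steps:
x = -4
x*V(-4) = -4*(-4) = 16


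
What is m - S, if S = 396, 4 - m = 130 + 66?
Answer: -588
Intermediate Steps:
m = -192 (m = 4 - (130 + 66) = 4 - 1*196 = 4 - 196 = -192)
m - S = -192 - 1*396 = -192 - 396 = -588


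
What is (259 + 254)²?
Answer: 263169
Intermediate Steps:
(259 + 254)² = 513² = 263169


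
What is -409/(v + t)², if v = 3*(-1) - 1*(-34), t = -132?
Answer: -409/10201 ≈ -0.040094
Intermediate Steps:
v = 31 (v = -3 + 34 = 31)
-409/(v + t)² = -409/(31 - 132)² = -409/((-101)²) = -409/10201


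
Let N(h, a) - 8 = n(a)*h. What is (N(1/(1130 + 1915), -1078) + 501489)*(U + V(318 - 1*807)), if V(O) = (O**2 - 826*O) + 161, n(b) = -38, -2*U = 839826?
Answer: 340966164427541/3045 ≈ 1.1198e+11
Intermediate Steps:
U = -419913 (U = -1/2*839826 = -419913)
V(O) = 161 + O**2 - 826*O
N(h, a) = 8 - 38*h
(N(1/(1130 + 1915), -1078) + 501489)*(U + V(318 - 1*807)) = ((8 - 38/(1130 + 1915)) + 501489)*(-419913 + (161 + (318 - 1*807)**2 - 826*(318 - 1*807))) = ((8 - 38/3045) + 501489)*(-419913 + (161 + (318 - 807)**2 - 826*(318 - 807))) = ((8 - 38*1/3045) + 501489)*(-419913 + (161 + (-489)**2 - 826*(-489))) = ((8 - 38/3045) + 501489)*(-419913 + (161 + 239121 + 403914)) = (24322/3045 + 501489)*(-419913 + 643196) = (1527058327/3045)*223283 = 340966164427541/3045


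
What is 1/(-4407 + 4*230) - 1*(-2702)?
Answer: 9421873/3487 ≈ 2702.0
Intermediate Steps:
1/(-4407 + 4*230) - 1*(-2702) = 1/(-4407 + 920) + 2702 = 1/(-3487) + 2702 = -1/3487 + 2702 = 9421873/3487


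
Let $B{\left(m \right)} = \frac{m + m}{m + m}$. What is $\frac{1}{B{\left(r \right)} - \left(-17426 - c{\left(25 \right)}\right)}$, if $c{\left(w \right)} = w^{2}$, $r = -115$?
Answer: $\frac{1}{18052} \approx 5.5396 \cdot 10^{-5}$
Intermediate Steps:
$B{\left(m \right)} = 1$ ($B{\left(m \right)} = \frac{2 m}{2 m} = 2 m \frac{1}{2 m} = 1$)
$\frac{1}{B{\left(r \right)} - \left(-17426 - c{\left(25 \right)}\right)} = \frac{1}{1 - \left(-17426 - 625\right)} = \frac{1}{1 + \left(\left(331296 + 625\right) - 313870\right)} = \frac{1}{1 + \left(331921 - 313870\right)} = \frac{1}{1 + 18051} = \frac{1}{18052}$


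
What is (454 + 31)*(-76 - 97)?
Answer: -83905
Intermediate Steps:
(454 + 31)*(-76 - 97) = 485*(-173) = -83905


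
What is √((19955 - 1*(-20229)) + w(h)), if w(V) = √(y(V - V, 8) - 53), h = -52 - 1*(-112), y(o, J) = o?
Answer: √(40184 + I*√53) ≈ 200.46 + 0.018*I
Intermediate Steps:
h = 60 (h = -52 + 112 = 60)
w(V) = I*√53 (w(V) = √((V - V) - 53) = √(0 - 53) = √(-53) = I*√53)
√((19955 - 1*(-20229)) + w(h)) = √((19955 - 1*(-20229)) + I*√53) = √((19955 + 20229) + I*√53) = √(40184 + I*√53)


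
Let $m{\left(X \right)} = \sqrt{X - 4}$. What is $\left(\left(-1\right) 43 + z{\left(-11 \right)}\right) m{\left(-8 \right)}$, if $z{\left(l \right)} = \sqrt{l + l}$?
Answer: $2 i \sqrt{3} \left(-43 + i \sqrt{22}\right) \approx -16.248 - 148.96 i$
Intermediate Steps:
$m{\left(X \right)} = \sqrt{-4 + X}$ ($m{\left(X \right)} = \sqrt{X + \left(-6 + 2\right)} = \sqrt{X - 4} = \sqrt{-4 + X}$)
$z{\left(l \right)} = \sqrt{2} \sqrt{l}$ ($z{\left(l \right)} = \sqrt{2 l} = \sqrt{2} \sqrt{l}$)
$\left(\left(-1\right) 43 + z{\left(-11 \right)}\right) m{\left(-8 \right)} = \left(\left(-1\right) 43 + \sqrt{2} \sqrt{-11}\right) \sqrt{-4 - 8} = \left(-43 + \sqrt{2} i \sqrt{11}\right) \sqrt{-12} = \left(-43 + i \sqrt{22}\right) 2 i \sqrt{3} = 2 i \sqrt{3} \left(-43 + i \sqrt{22}\right)$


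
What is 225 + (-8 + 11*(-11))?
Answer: 96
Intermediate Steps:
225 + (-8 + 11*(-11)) = 225 + (-8 - 121) = 225 - 129 = 96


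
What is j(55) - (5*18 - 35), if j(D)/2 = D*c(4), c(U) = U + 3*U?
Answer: 1705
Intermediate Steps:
c(U) = 4*U
j(D) = 32*D (j(D) = 2*(D*(4*4)) = 2*(D*16) = 2*(16*D) = 32*D)
j(55) - (5*18 - 35) = 32*55 - (5*18 - 35) = 1760 - (90 - 35) = 1760 - 1*55 = 1760 - 55 = 1705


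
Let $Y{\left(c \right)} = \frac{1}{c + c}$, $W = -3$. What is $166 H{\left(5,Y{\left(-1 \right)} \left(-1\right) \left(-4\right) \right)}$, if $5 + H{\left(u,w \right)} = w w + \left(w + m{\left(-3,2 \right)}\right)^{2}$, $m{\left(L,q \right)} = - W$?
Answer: $0$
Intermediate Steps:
$m{\left(L,q \right)} = 3$ ($m{\left(L,q \right)} = \left(-1\right) \left(-3\right) = 3$)
$Y{\left(c \right)} = \frac{1}{2 c}$
$H{\left(u,w \right)} = -5 + w^{2} + \left(3 + w\right)^{2}$ ($H{\left(u,w \right)} = -5 + \left(w w + \left(w + 3\right)^{2}\right) = -5 + \left(w^{2} + \left(3 + w\right)^{2}\right) = -5 + w^{2} + \left(3 + w\right)^{2}$)
$166 H{\left(5,Y{\left(-1 \right)} \left(-1\right) \left(-4\right) \right)} = 166 \left(-5 + \left(\frac{1}{2 \left(-1\right)} \left(-1\right) \left(-4\right)\right)^{2} + \left(3 + \frac{1}{2 \left(-1\right)} \left(-1\right) \left(-4\right)\right)^{2}\right) = 166 \left(-5 + \left(\frac{1}{2} \left(-1\right) \left(-1\right) \left(-4\right)\right)^{2} + \left(3 + \frac{1}{2} \left(-1\right) \left(-1\right) \left(-4\right)\right)^{2}\right) = 166 \left(-5 + \left(\left(- \frac{1}{2}\right) \left(-1\right) \left(-4\right)\right)^{2} + \left(3 + \left(- \frac{1}{2}\right) \left(-1\right) \left(-4\right)\right)^{2}\right) = 166 \left(-5 + \left(\frac{1}{2} \left(-4\right)\right)^{2} + \left(3 + \frac{1}{2} \left(-4\right)\right)^{2}\right) = 166 \left(-5 + \left(-2\right)^{2} + \left(3 - 2\right)^{2}\right) = 166 \left(-5 + 4 + 1^{2}\right) = 166 \left(-5 + 4 + 1\right) = 166 \cdot 0 = 0$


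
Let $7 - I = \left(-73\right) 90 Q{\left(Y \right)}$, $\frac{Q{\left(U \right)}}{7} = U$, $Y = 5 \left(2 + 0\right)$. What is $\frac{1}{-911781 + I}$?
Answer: $- \frac{1}{451874} \approx -2.213 \cdot 10^{-6}$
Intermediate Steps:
$Y = 10$ ($Y = 5 \cdot 2 = 10$)
$Q{\left(U \right)} = 7 U$
$I = 459907$ ($I = 7 - \left(-73\right) 90 \cdot 7 \cdot 10 = 7 - \left(-6570\right) 70 = 7 - -459900 = 7 + 459900 = 459907$)
$\frac{1}{-911781 + I} = \frac{1}{-911781 + 459907} = \frac{1}{-451874} = - \frac{1}{451874}$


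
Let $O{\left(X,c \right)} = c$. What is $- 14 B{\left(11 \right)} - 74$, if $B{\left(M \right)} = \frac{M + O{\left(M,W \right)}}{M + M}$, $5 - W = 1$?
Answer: $- \frac{919}{11} \approx -83.545$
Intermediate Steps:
$W = 4$ ($W = 5 - 1 = 4$)
$B{\left(M \right)} = \frac{4 + M}{2 M}$ ($B{\left(M \right)} = \frac{M + 4}{M + M} = \frac{4 + M}{2 M}$)
$- 14 B{\left(11 \right)} - 74 = - 14 \frac{4 + 11}{2 \cdot 11} - 74 = - 14 \cdot \frac{1}{2} \cdot \frac{1}{11} \cdot 15 - 74 = \left(-14\right) \frac{15}{22} - 74 = - \frac{105}{11} - 74 = - \frac{919}{11}$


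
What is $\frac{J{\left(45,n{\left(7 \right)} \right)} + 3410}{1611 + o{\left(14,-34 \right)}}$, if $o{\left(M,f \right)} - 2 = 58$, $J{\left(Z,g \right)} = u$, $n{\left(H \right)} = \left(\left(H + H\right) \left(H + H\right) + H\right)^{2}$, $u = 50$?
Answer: $\frac{3460}{1671} \approx 2.0706$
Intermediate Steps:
$n{\left(H \right)} = \left(H + 4 H^{2}\right)^{2}$ ($n{\left(H \right)} = \left(2 H 2 H + H\right)^{2} = \left(4 H^{2} + H\right)^{2} = \left(H + 4 H^{2}\right)^{2}$)
$J{\left(Z,g \right)} = 50$
$o{\left(M,f \right)} = 60$ ($o{\left(M,f \right)} = 2 + 58 = 60$)
$\frac{J{\left(45,n{\left(7 \right)} \right)} + 3410}{1611 + o{\left(14,-34 \right)}} = \frac{50 + 3410}{1611 + 60} = \frac{3460}{1671}$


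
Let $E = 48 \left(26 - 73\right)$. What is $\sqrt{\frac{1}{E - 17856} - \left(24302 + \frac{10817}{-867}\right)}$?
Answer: $\frac{i \sqrt{19718091152561}}{28492} \approx 155.85 i$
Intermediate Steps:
$E = -2256$ ($E = 48 \left(-47\right) = -2256$)
$\sqrt{\frac{1}{E - 17856} - \left(24302 + \frac{10817}{-867}\right)} = \sqrt{\frac{1}{-2256 - 17856} - \left(24302 + \frac{10817}{-867}\right)} = \sqrt{\frac{1}{-20112} - \left(24302 + 10817 \left(- \frac{1}{867}\right)\right)} = \sqrt{- \frac{1}{20112} - \frac{21059017}{867}} = \sqrt{- \frac{47059883419}{1937456}} = \frac{i \sqrt{19718091152561}}{28492}$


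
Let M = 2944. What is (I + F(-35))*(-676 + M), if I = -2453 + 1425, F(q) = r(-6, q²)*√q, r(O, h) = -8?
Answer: -2331504 - 18144*I*√35 ≈ -2.3315e+6 - 1.0734e+5*I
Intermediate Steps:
F(q) = -8*√q
I = -1028
(I + F(-35))*(-676 + M) = (-1028 - 8*I*√35)*(-676 + 2944) = (-1028 - 8*I*√35)*2268 = -2331504 - 18144*I*√35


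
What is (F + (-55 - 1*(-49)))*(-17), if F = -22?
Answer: 476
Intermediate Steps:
(F + (-55 - 1*(-49)))*(-17) = (-22 + (-55 - 1*(-49)))*(-17) = (-22 + (-55 + 49))*(-17) = (-22 - 6)*(-17) = -28*(-17) = 476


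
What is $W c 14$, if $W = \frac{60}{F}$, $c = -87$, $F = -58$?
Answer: $1260$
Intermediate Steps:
$W = - \frac{30}{29}$ ($W = \frac{60}{-58} = 60 \left(- \frac{1}{58}\right) = - \frac{30}{29} \approx -1.0345$)
$W c 14 = \left(- \frac{30}{29}\right) \left(-87\right) 14 = 90 \cdot 14 = 1260$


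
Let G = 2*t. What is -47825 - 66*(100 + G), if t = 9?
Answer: -55613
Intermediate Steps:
G = 18 (G = 2*9 = 18)
-47825 - 66*(100 + G) = -47825 - 66*(100 + 18) = -47825 - 66*118 = -47825 - 1*7788 = -47825 - 7788 = -55613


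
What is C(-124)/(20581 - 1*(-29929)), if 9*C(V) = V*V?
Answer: 7688/227295 ≈ 0.033824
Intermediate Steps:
C(V) = V²/9 (C(V) = (V*V)/9 = V²/9)
C(-124)/(20581 - 1*(-29929)) = ((⅑)*(-124)²)/(20581 - 1*(-29929)) = ((⅑)*15376)/(20581 + 29929) = (15376/9)/50510 = (15376/9)*(1/50510) = 7688/227295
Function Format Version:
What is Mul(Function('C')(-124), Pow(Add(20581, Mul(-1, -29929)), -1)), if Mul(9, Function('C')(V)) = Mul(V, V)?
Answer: Rational(7688, 227295) ≈ 0.033824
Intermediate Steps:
Function('C')(V) = Mul(Rational(1, 9), Pow(V, 2)) (Function('C')(V) = Mul(Rational(1, 9), Mul(V, V)) = Mul(Rational(1, 9), Pow(V, 2)))
Mul(Function('C')(-124), Pow(Add(20581, Mul(-1, -29929)), -1)) = Mul(Mul(Rational(1, 9), Pow(-124, 2)), Pow(Add(20581, Mul(-1, -29929)), -1)) = Mul(Mul(Rational(1, 9), 15376), Pow(Add(20581, 29929), -1)) = Mul(Rational(15376, 9), Pow(50510, -1)) = Mul(Rational(15376, 9), Rational(1, 50510)) = Rational(7688, 227295)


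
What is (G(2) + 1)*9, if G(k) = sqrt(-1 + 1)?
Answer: 9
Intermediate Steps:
G(k) = 0 (G(k) = sqrt(0) = 0)
(G(2) + 1)*9 = (0 + 1)*9 = 1*9 = 9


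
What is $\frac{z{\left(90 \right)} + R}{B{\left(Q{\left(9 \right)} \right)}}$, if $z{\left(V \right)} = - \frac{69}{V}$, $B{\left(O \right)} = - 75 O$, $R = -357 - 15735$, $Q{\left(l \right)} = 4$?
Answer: $\frac{482783}{9000} \approx 53.643$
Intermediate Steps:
$R = -16092$ ($R = -357 - 15735 = -16092$)
$\frac{z{\left(90 \right)} + R}{B{\left(Q{\left(9 \right)} \right)}} = \frac{- \frac{69}{90} - 16092}{\left(-75\right) 4} = \frac{\left(-69\right) \frac{1}{90} - 16092}{-300} = \left(- \frac{23}{30} - 16092\right) \left(- \frac{1}{300}\right) = \left(- \frac{482783}{30}\right) \left(- \frac{1}{300}\right) = \frac{482783}{9000}$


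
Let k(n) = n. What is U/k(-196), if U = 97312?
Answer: -24328/49 ≈ -496.49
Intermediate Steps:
U/k(-196) = 97312/(-196) = 97312*(-1/196) = -24328/49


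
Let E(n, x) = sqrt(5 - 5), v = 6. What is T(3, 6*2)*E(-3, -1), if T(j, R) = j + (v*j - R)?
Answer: 0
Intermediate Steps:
T(j, R) = -R + 7*j (T(j, R) = j + (6*j - R) = j + (-R + 6*j) = -R + 7*j)
E(n, x) = 0 (E(n, x) = sqrt(0) = 0)
T(3, 6*2)*E(-3, -1) = (-6*2 + 7*3)*0 = (-1*12 + 21)*0 = (-12 + 21)*0 = 9*0 = 0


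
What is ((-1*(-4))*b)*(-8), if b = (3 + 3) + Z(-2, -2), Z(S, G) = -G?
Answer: -256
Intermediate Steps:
b = 8 (b = (3 + 3) - 1*(-2) = 6 + 2 = 8)
((-1*(-4))*b)*(-8) = (-1*(-4)*8)*(-8) = (4*8)*(-8) = 32*(-8) = -256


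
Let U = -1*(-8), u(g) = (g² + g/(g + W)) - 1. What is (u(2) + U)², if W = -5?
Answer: 961/9 ≈ 106.78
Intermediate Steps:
u(g) = -1 + g² + g/(-5 + g) (u(g) = (g² + g/(g - 5)) - 1 = (g² + g/(-5 + g)) - 1 = -1 + g² + g/(-5 + g))
U = 8
(u(2) + U)² = ((5 + 2³ - 5*2²)/(-5 + 2) + 8)² = ((5 + 8 - 5*4)/(-3) + 8)² = (-(5 + 8 - 20)/3 + 8)² = (-⅓*(-7) + 8)² = (7/3 + 8)² = (31/3)² = 961/9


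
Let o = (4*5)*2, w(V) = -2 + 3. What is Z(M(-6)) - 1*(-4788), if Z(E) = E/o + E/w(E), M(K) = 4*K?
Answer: 23817/5 ≈ 4763.4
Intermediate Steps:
w(V) = 1
o = 40 (o = 20*2 = 40)
Z(E) = 41*E/40 (Z(E) = E/40 + E/1 = E*(1/40) + E*1 = E/40 + E = 41*E/40)
Z(M(-6)) - 1*(-4788) = 41*(4*(-6))/40 - 1*(-4788) = (41/40)*(-24) + 4788 = -123/5 + 4788 = 23817/5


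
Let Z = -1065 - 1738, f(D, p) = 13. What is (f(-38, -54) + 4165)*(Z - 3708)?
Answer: -27202958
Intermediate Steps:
Z = -2803
(f(-38, -54) + 4165)*(Z - 3708) = (13 + 4165)*(-2803 - 3708) = 4178*(-6511) = -27202958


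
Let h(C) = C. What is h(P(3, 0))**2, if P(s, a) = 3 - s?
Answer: 0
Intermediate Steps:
h(P(3, 0))**2 = (3 - 1*3)**2 = (3 - 3)**2 = 0**2 = 0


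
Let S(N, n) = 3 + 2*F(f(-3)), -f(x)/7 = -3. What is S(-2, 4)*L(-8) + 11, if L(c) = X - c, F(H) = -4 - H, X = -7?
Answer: -36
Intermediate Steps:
f(x) = 21 (f(x) = -7*(-3) = 21)
S(N, n) = -47 (S(N, n) = 3 + 2*(-4 - 1*21) = 3 + 2*(-4 - 21) = 3 + 2*(-25) = 3 - 50 = -47)
L(c) = -7 - c
S(-2, 4)*L(-8) + 11 = -47*(-7 - 1*(-8)) + 11 = -47*(-7 + 8) + 11 = -47*1 + 11 = -47 + 11 = -36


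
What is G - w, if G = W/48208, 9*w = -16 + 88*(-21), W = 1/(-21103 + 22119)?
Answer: 91297467401/440813952 ≈ 207.11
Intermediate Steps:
W = 1/1016 ≈ 0.00098425
w = -1864/9 (w = (-16 + 88*(-21))/9 = (-16 - 1848)/9 = (⅑)*(-1864) = -1864/9 ≈ -207.11)
G = 1/48979328 (G = (1/1016)/48208 = (1/1016)*(1/48208) = 1/48979328 ≈ 2.0417e-8)
G - w = 1/48979328 - 1*(-1864/9) = 1/48979328 + 1864/9 = 91297467401/440813952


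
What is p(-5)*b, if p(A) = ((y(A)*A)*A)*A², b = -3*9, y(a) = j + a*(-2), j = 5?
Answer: -253125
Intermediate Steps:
y(a) = 5 - 2*a (y(a) = 5 + a*(-2) = 5 - 2*a)
b = -27
p(A) = A⁴*(5 - 2*A) (p(A) = (((5 - 2*A)*A)*A)*A² = ((A*(5 - 2*A))*A)*A² = (A²*(5 - 2*A))*A² = A⁴*(5 - 2*A))
p(-5)*b = ((-5)⁴*(5 - 2*(-5)))*(-27) = (625*(5 + 10))*(-27) = (625*15)*(-27) = 9375*(-27) = -253125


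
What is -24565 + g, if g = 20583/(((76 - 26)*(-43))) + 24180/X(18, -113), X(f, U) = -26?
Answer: -54834833/2150 ≈ -25505.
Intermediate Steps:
g = -2020083/2150 (g = 20583/(((76 - 26)*(-43))) + 24180/(-26) = 20583/((50*(-43))) + 24180*(-1/26) = 20583/(-2150) - 930 = 20583*(-1/2150) - 930 = -20583/2150 - 930 = -2020083/2150 ≈ -939.57)
-24565 + g = -24565 - 2020083/2150 = -54834833/2150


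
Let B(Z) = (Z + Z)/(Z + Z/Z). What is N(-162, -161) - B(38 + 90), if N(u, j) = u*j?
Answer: 3364322/129 ≈ 26080.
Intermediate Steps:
B(Z) = 2*Z/(1 + Z) (B(Z) = (2*Z)/(Z + 1) = (2*Z)/(1 + Z) = 2*Z/(1 + Z))
N(u, j) = j*u
N(-162, -161) - B(38 + 90) = -161*(-162) - 2*(38 + 90)/(1 + (38 + 90)) = 26082 - 2*128/(1 + 128) = 26082 - 2*128/129 = 26082 - 1*256/129 = 26082 - 256/129 = 3364322/129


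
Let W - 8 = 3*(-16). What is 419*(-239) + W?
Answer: -100181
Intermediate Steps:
W = -40 (W = 8 + 3*(-16) = 8 - 48 = -40)
419*(-239) + W = 419*(-239) - 40 = -100141 - 40 = -100181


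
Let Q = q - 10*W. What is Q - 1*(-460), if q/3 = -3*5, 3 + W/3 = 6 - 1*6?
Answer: 505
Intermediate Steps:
W = -9 (W = -9 + 3*(6 - 1*6) = -9 + 3*(6 - 6) = -9 + 3*0 = -9 + 0 = -9)
q = -45 (q = 3*(-3*5) = 3*(-15) = -45)
Q = 45 (Q = -45 - 10*(-9) = -45 + 90 = 45)
Q - 1*(-460) = 45 - 1*(-460) = 45 + 460 = 505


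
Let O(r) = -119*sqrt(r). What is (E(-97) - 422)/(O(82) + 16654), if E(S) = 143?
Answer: -774411/46032419 - 11067*sqrt(82)/92064838 ≈ -0.017912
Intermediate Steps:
(E(-97) - 422)/(O(82) + 16654) = (143 - 422)/(-119*sqrt(82) + 16654) = -279/(16654 - 119*sqrt(82))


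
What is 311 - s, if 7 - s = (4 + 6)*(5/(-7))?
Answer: 2078/7 ≈ 296.86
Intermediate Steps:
s = 99/7 (s = 7 - (4 + 6)*5/(-7) = 7 - 10*5*(-⅐) = 7 - 10*(-5)/7 = 7 - 1*(-50/7) = 7 + 50/7 = 99/7 ≈ 14.143)
311 - s = 311 - 1*99/7 = 311 - 99/7 = 2078/7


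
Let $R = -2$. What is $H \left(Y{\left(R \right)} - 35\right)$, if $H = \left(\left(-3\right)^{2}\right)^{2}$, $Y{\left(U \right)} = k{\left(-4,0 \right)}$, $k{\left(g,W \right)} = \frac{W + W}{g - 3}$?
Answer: $-2835$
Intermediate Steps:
$k{\left(g,W \right)} = \frac{2 W}{-3 + g}$
$Y{\left(U \right)} = 0$ ($Y{\left(U \right)} = 2 \cdot 0 \frac{1}{-3 - 4} = 2 \cdot 0 \frac{1}{-7} = 2 \cdot 0 \left(- \frac{1}{7}\right) = 0$)
$H = 81$ ($H = 9^{2} = 81$)
$H \left(Y{\left(R \right)} - 35\right) = 81 \left(0 - 35\right) = 81 \left(-35\right) = -2835$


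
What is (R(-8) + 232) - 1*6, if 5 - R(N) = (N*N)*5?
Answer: -89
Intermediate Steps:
R(N) = 5 - 5*N² (R(N) = 5 - N*N*5 = 5 - N²*5 = 5 - 5*N²)
(R(-8) + 232) - 1*6 = ((5 - 5*(-8)²) + 232) - 1*6 = ((5 - 5*64) + 232) - 6 = ((5 - 320) + 232) - 6 = (-315 + 232) - 6 = -83 - 6 = -89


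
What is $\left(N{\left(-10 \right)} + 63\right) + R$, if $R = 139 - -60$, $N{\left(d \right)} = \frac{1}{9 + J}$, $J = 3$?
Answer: $\frac{3145}{12} \approx 262.08$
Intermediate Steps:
$N{\left(d \right)} = \frac{1}{12}$ ($N{\left(d \right)} = \frac{1}{9 + 3} = \frac{1}{12}$)
$R = 199$ ($R = 139 + 60 = 199$)
$\left(N{\left(-10 \right)} + 63\right) + R = \left(\frac{1}{12} + 63\right) + 199 = \frac{757}{12} + 199 = \frac{3145}{12}$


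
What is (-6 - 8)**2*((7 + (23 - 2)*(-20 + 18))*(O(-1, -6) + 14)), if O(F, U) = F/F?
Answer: -102900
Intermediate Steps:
O(F, U) = 1
(-6 - 8)**2*((7 + (23 - 2)*(-20 + 18))*(O(-1, -6) + 14)) = (-6 - 8)**2*((7 + (23 - 2)*(-20 + 18))*(1 + 14)) = (-14)**2*((7 + 21*(-2))*15) = 196*((7 - 42)*15) = 196*(-35*15) = 196*(-525) = -102900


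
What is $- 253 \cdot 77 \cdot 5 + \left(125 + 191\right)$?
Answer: $-97089$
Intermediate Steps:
$- 253 \cdot 77 \cdot 5 + \left(125 + 191\right) = \left(-253\right) 385 + 316 = -97405 + 316 = -97089$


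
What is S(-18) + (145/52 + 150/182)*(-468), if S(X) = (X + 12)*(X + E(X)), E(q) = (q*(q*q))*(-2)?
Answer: -500967/7 ≈ -71567.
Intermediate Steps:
E(q) = -2*q**3 (E(q) = (q*q**2)*(-2) = q**3*(-2) = -2*q**3)
S(X) = (12 + X)*(X - 2*X**3) (S(X) = (X + 12)*(X - 2*X**3) = (12 + X)*(X - 2*X**3))
S(-18) + (145/52 + 150/182)*(-468) = -18*(12 - 18 - 24*(-18)**2 - 2*(-18)**3) + (145/52 + 150/182)*(-468) = -18*(12 - 18 - 24*324 - 2*(-5832)) + (145*(1/52) + 150*(1/182))*(-468) = -18*(12 - 18 - 7776 + 11664) + (145/52 + 75/91)*(-468) = -18*3882 + (1315/364)*(-468) = -69876 - 11835/7 = -500967/7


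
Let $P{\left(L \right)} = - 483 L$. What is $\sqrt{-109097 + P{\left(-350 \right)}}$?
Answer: $\sqrt{59953} \approx 244.85$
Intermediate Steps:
$\sqrt{-109097 + P{\left(-350 \right)}} = \sqrt{-109097 - -169050} = \sqrt{-109097 + 169050} = \sqrt{59953}$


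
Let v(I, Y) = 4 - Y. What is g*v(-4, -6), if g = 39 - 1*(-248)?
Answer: 2870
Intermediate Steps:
g = 287 (g = 39 + 248 = 287)
g*v(-4, -6) = 287*(4 - 1*(-6)) = 287*(4 + 6) = 287*10 = 2870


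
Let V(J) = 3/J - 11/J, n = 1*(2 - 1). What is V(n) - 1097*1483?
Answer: -1626859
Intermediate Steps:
n = 1 (n = 1*1 = 1)
V(J) = -8/J
V(n) - 1097*1483 = -8/1 - 1097*1483 = -8*1 - 1626851 = -8 - 1626851 = -1626859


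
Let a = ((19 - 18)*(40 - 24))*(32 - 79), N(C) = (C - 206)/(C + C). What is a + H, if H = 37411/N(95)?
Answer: -7191562/111 ≈ -64789.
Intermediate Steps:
N(C) = (-206 + C)/(2*C) (N(C) = (-206 + C)/((2*C)) = (-206 + C)*(1/(2*C)) = (-206 + C)/(2*C))
a = -752 (a = (1*16)*(-47) = 16*(-47) = -752)
H = -7108090/111 (H = 37411/(((1/2)*(-206 + 95)/95)) = 37411/(((1/2)*(1/95)*(-111))) = 37411/(-111/190) = 37411*(-190/111) = -7108090/111 ≈ -64037.)
a + H = -752 - 7108090/111 = -7191562/111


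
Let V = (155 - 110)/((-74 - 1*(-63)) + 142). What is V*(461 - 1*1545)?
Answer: -48780/131 ≈ -372.37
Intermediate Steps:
V = 45/131 (V = 45/((-74 + 63) + 142) = 45/(-11 + 142) = 45/131 ≈ 0.34351)
V*(461 - 1*1545) = 45*(461 - 1*1545)/131 = 45*(461 - 1545)/131 = (45/131)*(-1084) = -48780/131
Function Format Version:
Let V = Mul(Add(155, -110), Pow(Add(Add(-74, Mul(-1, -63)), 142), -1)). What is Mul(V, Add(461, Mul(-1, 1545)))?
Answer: Rational(-48780, 131) ≈ -372.37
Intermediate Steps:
V = Rational(45, 131) (V = Mul(45, Pow(Add(Add(-74, 63), 142), -1)) = Mul(45, Pow(Add(-11, 142), -1)) = Mul(45, Pow(131, -1)) = Mul(45, Rational(1, 131)) = Rational(45, 131) ≈ 0.34351)
Mul(V, Add(461, Mul(-1, 1545))) = Mul(Rational(45, 131), Add(461, Mul(-1, 1545))) = Mul(Rational(45, 131), Add(461, -1545)) = Mul(Rational(45, 131), -1084) = Rational(-48780, 131)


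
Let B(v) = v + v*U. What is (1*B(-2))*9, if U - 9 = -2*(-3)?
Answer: -288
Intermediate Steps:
U = 15 (U = 9 - 2*(-3) = 9 + 6 = 15)
B(v) = 16*v (B(v) = v + v*15 = v + 15*v = 16*v)
(1*B(-2))*9 = (1*(16*(-2)))*9 = (1*(-32))*9 = -32*9 = -288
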